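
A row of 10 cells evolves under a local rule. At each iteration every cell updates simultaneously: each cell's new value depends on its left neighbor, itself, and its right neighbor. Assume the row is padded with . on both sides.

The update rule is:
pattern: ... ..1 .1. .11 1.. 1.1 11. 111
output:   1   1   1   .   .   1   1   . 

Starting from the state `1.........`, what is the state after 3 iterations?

.1.1111111

1.11111111
11.......1
.1.1111111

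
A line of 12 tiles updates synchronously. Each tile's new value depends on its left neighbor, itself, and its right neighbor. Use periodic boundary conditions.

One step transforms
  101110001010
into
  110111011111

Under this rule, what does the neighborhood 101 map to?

1

At position 1 the neighborhood is 101; the next row has 1 there.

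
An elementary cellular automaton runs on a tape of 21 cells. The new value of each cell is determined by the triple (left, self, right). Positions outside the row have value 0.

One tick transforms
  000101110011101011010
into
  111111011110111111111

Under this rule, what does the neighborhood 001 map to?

1

At position 2 the neighborhood is 001; the next row has 1 there.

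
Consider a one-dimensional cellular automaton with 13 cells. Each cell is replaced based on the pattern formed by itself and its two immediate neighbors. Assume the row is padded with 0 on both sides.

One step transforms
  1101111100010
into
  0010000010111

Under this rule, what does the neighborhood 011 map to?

0

At position 0 the neighborhood is 011; the next row has 0 there.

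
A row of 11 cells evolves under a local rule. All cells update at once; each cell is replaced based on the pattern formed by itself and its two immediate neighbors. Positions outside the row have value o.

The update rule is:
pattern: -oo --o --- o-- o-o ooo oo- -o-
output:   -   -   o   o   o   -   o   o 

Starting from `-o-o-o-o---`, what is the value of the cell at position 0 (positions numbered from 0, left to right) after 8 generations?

-

generation 1: oooooooooo-
generation 2: ---------oo
generation 3: oooooooo---
generation 4: -------ooo-
generation 5: oooooo---oo
generation 6: -----ooo---
generation 7: oooo---ooo-
generation 8: ---ooo---oo
position 0 holds -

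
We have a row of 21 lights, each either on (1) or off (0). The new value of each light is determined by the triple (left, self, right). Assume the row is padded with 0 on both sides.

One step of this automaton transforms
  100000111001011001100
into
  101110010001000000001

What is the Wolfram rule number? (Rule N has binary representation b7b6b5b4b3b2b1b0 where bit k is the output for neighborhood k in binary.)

133

position 7: 111 → 1  (bit 7 = 1)
position 8: 110 → 0  (bit 6 = 0)
position 12: 101 → 0  (bit 5 = 0)
position 1: 100 → 0  (bit 4 = 0)
position 6: 011 → 0  (bit 3 = 0)
position 0: 010 → 1  (bit 2 = 1)
position 5: 001 → 0  (bit 1 = 0)
position 2: 000 → 1  (bit 0 = 1)
bits b7..b0 = 10000101 = 133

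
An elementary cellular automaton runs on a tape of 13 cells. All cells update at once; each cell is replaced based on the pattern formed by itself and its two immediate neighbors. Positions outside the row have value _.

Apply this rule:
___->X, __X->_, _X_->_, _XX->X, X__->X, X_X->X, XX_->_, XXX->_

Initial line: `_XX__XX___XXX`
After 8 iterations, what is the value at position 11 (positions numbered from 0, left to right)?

iteration 1: _X_X_X_XX_X__
iteration 2: __X_X_XX_X_XX
iteration 3: X__X_XX_X_XX_
iteration 4: _X__XX_X_XX_X
iteration 5: __X_X_X_XX_X_
iteration 6: X__X_X_XX_X_X
iteration 7: _X__X_XX_X_X_
iteration 8: __X__XX_X_X_X
position 11 holds _

_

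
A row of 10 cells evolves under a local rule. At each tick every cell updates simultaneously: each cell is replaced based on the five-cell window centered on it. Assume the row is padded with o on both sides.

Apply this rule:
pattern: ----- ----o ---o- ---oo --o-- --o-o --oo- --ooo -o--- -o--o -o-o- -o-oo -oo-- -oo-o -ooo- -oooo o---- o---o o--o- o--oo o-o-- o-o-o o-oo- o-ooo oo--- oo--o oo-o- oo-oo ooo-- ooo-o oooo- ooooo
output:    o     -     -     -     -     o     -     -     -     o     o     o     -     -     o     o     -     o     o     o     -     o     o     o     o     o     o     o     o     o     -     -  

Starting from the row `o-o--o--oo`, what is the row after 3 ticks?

oo-oo-oo-o
-ooo-oo-oo
oooooo-ooo

oooooo-ooo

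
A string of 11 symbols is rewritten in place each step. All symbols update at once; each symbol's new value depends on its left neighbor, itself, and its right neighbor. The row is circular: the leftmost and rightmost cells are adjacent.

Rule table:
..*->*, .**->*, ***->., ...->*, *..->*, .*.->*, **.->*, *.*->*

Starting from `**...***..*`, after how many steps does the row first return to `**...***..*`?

step 1: .*****.****
step 2: **...***..*

2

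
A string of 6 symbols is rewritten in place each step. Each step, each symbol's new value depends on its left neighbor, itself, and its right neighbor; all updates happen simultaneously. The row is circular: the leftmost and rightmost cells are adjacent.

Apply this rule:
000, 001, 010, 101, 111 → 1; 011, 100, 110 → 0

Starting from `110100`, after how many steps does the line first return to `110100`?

3

001101
010011
110100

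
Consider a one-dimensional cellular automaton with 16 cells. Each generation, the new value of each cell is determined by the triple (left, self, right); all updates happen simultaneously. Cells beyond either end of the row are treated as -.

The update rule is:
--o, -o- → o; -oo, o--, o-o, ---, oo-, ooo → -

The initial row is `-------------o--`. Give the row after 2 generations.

------------oo--
-----------o----

-----------o----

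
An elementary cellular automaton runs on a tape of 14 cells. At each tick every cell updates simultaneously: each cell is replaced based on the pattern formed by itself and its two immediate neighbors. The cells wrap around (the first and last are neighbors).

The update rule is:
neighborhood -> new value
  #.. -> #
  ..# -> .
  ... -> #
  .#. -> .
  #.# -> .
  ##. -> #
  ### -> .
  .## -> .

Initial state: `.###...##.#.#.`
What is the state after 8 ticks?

#..###..##...#

tick 1: ...###..#....#
tick 2: ##...##..###..
tick 3: .###..##...##.
tick 4: ...##..###..##
tick 5: ##..##...##..#
tick 6: .##..###..##..
tick 7: ..##...##..###
tick 8: #..###..##...#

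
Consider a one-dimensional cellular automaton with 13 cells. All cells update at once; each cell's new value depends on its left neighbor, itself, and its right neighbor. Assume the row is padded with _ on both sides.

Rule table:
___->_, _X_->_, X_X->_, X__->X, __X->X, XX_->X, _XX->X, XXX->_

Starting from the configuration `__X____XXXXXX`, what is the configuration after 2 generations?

_X_X__XX____X
X___XXXXX__X_

X___XXXXX__X_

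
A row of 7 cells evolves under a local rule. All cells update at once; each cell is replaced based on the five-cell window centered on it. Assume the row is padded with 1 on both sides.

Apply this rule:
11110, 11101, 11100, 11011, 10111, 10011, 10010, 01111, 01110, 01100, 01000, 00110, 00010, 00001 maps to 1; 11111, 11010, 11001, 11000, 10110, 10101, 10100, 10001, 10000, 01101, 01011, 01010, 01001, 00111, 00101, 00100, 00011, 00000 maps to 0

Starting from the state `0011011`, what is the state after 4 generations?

generation 1: 0110111
generation 2: 1001110
generation 3: 1010111
generation 4: 1000110

1000110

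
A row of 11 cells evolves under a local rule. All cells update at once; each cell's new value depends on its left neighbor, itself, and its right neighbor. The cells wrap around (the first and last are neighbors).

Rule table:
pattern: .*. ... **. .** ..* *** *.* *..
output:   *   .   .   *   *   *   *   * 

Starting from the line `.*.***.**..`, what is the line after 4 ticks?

**.**.*****

*****.**.*.
****.**.***
***.**.****
**.**.*****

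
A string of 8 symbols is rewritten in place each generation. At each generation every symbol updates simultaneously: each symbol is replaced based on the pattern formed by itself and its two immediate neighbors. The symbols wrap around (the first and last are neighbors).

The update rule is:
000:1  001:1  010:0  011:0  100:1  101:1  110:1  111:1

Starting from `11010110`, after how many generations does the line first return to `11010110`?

8

01101011
10110101
11011010
01101101
10110110
01011011
10101101
11010110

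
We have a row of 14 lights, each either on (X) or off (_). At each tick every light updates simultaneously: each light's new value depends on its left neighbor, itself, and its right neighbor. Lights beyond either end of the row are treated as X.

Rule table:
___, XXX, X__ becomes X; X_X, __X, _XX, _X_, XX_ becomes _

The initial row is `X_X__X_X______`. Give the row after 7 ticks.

___X____XXXXX_
XX__XXX__XXX__
X_X__X_X__X_X_
___X____X_____
XX__XXX__XXXX_
X_X__X_X__XX__
___X____X___X_

___X____X___X_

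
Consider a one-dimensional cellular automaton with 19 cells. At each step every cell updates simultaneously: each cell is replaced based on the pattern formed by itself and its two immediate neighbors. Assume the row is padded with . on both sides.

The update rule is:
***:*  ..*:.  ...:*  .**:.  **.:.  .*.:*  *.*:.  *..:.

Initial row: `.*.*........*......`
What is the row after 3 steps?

.*.*...**...*...*..

.*.*.******.*.*****
.*.*..****..*..***.
.*.*...**...*...*..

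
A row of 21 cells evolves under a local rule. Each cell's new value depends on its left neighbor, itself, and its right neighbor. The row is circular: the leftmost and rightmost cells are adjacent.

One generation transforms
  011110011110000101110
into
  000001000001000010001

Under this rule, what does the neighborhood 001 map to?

At position 0 the neighborhood is 001; the next row has 0 there.

0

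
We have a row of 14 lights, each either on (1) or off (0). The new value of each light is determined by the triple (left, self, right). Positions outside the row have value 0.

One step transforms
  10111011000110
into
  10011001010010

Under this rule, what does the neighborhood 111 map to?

At position 3 the neighborhood is 111; the next row has 1 there.

1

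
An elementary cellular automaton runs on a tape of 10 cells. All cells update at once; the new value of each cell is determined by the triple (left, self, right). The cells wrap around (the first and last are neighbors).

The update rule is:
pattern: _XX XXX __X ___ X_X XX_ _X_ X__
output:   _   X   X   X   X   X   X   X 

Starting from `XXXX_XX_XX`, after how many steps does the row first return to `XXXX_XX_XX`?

10

XXXXX_XX_X
XXXXXX_XX_
_XXXXXX_XX
X_XXXXXX_X
XX_XXXXXX_
_XX_XXXXXX
X_XX_XXXXX
XX_XX_XXXX
XXX_XX_XXX
XXXX_XX_XX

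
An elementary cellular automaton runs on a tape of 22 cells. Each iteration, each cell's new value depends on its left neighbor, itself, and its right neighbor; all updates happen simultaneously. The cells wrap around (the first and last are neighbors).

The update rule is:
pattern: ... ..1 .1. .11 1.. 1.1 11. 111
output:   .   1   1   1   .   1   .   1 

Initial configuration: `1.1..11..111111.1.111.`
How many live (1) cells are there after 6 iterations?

17

111.11..111111.11111.1
11.11..111111.11111.11
1.11..111111.11111.111
.11..111111.11111.1111
11..111111.11111.1111.
1..111111.11111.1111.1
count of 1: 17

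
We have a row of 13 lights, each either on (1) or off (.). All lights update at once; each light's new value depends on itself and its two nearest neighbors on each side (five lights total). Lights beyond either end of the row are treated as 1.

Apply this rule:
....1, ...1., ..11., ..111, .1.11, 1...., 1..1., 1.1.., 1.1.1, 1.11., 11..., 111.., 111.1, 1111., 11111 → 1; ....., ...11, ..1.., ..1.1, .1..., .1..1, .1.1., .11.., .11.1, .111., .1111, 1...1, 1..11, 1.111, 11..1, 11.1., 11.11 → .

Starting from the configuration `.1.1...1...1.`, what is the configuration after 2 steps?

.1.1..1...1.1
.1.1.1...1.1.

.1.1.1...1.1.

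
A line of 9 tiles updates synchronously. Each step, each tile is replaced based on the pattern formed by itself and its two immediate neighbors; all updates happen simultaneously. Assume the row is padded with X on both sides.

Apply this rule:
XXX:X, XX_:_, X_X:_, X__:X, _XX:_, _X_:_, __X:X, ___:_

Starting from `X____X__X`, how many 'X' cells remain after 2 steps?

2

_X__X_XX_
__XX_____
count of X: 2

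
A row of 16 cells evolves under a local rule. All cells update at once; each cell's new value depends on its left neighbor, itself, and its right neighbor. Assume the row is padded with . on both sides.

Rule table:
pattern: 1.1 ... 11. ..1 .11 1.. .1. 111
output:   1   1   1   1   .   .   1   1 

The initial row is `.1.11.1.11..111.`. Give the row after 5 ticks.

.11.111.1111111.

tick 1: 111.1111.1.1.11.
tick 2: .111.11111111.1.
tick 3: 1.111.111111111.
tick 4: 11.111.11111111.
tick 5: .11.111.1111111.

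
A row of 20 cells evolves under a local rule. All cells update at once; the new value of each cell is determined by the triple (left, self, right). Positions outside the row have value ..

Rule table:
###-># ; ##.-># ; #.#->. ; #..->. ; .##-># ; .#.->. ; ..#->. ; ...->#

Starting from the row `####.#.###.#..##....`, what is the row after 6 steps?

####.#.###.##.##.###

####...###....##.###
####.#.###.##.##.###
####...###.##.##.###
####.#.###.##.##.###  (repeats step 2; period 2)
step 6: ####.#.###.##.##.###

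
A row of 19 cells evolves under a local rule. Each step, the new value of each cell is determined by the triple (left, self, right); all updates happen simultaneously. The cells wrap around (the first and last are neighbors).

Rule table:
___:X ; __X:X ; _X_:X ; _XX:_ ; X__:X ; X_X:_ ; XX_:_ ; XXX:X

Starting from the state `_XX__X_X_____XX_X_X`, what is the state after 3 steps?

___XXX_XXXXXX___X_X
XXX_X___XXXX_XXXX_X
XX__XXXX_XX___XX___

XX__XXXX_XX___XX___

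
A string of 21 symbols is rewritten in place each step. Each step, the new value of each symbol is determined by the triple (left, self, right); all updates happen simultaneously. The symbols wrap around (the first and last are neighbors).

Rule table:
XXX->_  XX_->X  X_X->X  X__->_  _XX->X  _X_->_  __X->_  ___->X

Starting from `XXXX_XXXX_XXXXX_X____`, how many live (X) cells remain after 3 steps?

9

X__XXX__XXX___XX__XX_
___X_X__X_X_X_XX__XXX
_X__X____X_X_XXX__X_X
count of X: 9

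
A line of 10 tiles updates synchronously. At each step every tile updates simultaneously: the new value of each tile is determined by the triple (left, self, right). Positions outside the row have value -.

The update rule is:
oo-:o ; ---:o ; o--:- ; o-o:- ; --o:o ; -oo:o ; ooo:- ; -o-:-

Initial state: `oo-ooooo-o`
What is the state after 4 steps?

oo-o--o---

oo-o---o--
oo---oo--o
oo-oooo-o-
oo-o--o---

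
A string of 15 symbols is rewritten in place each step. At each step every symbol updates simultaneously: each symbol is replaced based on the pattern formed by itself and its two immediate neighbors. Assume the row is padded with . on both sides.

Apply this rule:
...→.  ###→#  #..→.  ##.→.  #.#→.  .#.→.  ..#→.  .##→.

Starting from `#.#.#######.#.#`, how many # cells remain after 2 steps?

.....#####.....
......###......
count of #: 3

3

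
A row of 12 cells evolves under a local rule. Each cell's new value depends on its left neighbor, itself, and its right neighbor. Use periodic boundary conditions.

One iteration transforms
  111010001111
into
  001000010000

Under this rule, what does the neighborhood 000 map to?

0

At position 6 the neighborhood is 000; the next row has 0 there.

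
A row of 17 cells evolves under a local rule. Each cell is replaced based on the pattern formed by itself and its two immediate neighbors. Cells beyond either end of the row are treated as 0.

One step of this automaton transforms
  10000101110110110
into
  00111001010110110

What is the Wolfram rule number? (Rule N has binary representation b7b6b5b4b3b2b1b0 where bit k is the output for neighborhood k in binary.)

75

position 8: 111 → 0  (bit 7 = 0)
position 9: 110 → 1  (bit 6 = 1)
position 6: 101 → 0  (bit 5 = 0)
position 1: 100 → 0  (bit 4 = 0)
position 7: 011 → 1  (bit 3 = 1)
position 0: 010 → 0  (bit 2 = 0)
position 4: 001 → 1  (bit 1 = 1)
position 2: 000 → 1  (bit 0 = 1)
bits b7..b0 = 01001011 = 75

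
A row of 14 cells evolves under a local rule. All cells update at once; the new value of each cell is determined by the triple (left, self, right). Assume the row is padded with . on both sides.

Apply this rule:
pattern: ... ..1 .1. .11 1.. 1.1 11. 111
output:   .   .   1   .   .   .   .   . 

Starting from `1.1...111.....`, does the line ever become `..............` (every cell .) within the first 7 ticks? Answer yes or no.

no

1.1...........
1.1...........  (fixed point — unchanged through tick 7)
tick 7 is 1.1..........., still not uniform .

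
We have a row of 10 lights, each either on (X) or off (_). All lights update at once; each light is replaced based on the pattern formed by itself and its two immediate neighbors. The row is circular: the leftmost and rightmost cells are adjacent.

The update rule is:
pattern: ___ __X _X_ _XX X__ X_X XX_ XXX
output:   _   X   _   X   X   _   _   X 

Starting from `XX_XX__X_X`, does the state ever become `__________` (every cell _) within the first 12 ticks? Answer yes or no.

tick 1: X__X_XX__X
tick 2: _XX__X_XXX
tick 3: _X_XX__XX_
tick 4: X__X_XXX_X
tick 5: _XX__XX__X
tick 6: _X_XXX_XX_
tick 7: X__XX__X_X
tick 8: _XXX_XX__X
tick 9: _XX__X_XX_
tick 10: XX_XX__X_X  (repeats tick 0; period 10)
tick 12: _XX__X_XXX
tick 12 is _XX__X_XXX, still not uniform _

no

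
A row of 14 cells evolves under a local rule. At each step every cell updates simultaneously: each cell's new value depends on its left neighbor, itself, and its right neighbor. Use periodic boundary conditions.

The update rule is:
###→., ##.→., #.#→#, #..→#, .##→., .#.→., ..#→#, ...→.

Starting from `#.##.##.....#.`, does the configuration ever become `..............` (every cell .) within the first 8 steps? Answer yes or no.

.#..#..#...#.#
#.##.##.#.#.#.
.#..#..#.#.#.#
#.##.##.#.#.#.  (repeats step 2; period 2)
step 8: #.##.##.#.#.#.
step 8 is #.##.##.#.#.#., still not uniform .

no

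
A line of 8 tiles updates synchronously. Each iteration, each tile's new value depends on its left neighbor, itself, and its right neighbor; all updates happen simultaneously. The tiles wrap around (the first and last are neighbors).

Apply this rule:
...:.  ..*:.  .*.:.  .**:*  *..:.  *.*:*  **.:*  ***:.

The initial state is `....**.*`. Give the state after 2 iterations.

....***.
....*.*.

....*.*.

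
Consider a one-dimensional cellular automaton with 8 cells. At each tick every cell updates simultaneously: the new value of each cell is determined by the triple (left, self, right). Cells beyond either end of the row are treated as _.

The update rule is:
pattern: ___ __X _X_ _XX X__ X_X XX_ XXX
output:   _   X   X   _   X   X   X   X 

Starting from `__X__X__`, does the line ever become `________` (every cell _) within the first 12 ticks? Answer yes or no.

no

_XXXXXX_
X_XXXXXX
XX_XXXXX
_XX_XXXX
X_XX_XXX
XX_XX_XX
_XX_XX_X
X_XX_XXX  (repeats tick 5; period 3)
tick 12: XX_XX_XX
tick 12 is XX_XX_XX, still not uniform _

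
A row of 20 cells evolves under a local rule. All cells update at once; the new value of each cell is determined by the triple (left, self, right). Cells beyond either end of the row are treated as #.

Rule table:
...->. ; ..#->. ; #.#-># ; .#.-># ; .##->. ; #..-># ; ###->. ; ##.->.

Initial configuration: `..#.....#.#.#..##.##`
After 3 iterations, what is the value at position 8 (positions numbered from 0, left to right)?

#.##....######...#..
.#..#.........#..##.
###.##........##...#
position 8 holds .

.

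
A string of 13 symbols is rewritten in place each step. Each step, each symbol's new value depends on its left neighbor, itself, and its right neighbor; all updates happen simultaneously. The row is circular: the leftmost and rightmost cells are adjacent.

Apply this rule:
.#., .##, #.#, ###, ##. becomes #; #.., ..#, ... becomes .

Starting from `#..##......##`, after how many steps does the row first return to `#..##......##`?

step 1: #..##......##

1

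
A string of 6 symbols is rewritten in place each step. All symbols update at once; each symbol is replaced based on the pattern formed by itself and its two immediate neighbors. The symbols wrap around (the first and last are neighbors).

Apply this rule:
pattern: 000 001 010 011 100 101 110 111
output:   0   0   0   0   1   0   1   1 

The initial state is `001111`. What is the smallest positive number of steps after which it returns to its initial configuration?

100111
110011
111001
111100
011110
001111

6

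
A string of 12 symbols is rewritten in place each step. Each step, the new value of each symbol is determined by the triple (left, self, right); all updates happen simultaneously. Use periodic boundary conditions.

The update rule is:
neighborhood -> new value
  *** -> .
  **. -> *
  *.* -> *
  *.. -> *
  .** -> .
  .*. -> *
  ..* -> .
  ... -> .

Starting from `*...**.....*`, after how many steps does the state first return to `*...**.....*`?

step 1: **...**.....
step 2: .**...**....
step 3: ..**...**...
step 4: ...**...**..
step 5: ....**...**.
step 6: .....**...**
step 7: *.....**...*
step 8: **.....**...
step 9: .**.....**..
step 10: ..**.....**.
step 11: ...**.....**
step 12: *...**.....*

12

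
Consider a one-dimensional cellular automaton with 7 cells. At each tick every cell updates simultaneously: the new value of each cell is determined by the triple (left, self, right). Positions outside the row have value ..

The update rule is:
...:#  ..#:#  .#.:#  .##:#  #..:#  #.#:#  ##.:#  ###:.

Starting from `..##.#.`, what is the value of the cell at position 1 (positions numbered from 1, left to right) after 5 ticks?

#

tick 1: #######
tick 2: #.....#
tick 3: #######  (repeats tick 1; period 2)
tick 5: #######
position 1 holds #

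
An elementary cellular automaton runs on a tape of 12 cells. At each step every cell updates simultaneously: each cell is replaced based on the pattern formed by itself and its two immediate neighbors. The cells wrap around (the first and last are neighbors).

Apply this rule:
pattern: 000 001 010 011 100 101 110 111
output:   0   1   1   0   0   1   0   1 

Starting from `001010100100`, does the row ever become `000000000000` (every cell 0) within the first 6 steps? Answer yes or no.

no

step 1: 011111101100
step 2: 101111010000
step 3: 110110110001
step 4: 101001000010
step 5: 111011000111
step 6: 110100001011
step 6 is 110100001011, still not uniform 0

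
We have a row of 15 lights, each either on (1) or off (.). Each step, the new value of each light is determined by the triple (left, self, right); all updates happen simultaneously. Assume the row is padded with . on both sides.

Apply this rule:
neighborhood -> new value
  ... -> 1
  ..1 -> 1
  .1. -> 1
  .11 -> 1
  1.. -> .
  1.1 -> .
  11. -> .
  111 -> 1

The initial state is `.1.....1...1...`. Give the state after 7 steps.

1.1.11..11..11.

11.11111.111.11
1..1111..11..1.
1.1111..11..11.
1.111..11..11..
1.11..11..11..1
1.1..11..11..11
1.1.11..11..11.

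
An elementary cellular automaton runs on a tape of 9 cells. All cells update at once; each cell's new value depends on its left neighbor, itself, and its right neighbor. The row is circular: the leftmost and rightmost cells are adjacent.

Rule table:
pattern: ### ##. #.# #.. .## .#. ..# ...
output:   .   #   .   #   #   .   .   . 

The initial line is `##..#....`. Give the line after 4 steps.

step 1: ###..#...
step 2: #.##..#..
step 3: ..###..#.
step 4: ..#.##..#

..#.##..#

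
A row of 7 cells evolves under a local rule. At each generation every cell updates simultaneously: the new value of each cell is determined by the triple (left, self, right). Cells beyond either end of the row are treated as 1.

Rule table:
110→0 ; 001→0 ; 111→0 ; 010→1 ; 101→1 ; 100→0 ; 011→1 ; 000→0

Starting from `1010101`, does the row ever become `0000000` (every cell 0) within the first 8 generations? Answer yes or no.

0111111
1100000
0000000
all cells are 0 at generation 3

yes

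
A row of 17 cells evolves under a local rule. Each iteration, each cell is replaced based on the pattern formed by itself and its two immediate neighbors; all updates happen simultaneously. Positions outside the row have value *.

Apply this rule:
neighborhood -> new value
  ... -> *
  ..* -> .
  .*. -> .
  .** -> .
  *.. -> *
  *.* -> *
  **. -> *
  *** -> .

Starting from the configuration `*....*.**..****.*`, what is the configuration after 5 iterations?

****..*.**....**.
...**..*.****..**
**..**..*...**...
.**..**..**..***.
*.**..**..**...**

*.**..**..**...**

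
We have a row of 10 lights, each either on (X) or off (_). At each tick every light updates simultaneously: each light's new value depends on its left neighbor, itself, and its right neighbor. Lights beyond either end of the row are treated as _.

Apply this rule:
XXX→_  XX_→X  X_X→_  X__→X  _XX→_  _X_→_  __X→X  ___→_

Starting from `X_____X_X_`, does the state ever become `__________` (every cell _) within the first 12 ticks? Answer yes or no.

_X___X___X
X_X_X_X_X_
_________X
________X_
_______X_X
______X___
_____X_X__
____X___X_
___X_X_X_X
__X_______
_X_X______
X___X_____
tick 12 is X___X_____, still not uniform _

no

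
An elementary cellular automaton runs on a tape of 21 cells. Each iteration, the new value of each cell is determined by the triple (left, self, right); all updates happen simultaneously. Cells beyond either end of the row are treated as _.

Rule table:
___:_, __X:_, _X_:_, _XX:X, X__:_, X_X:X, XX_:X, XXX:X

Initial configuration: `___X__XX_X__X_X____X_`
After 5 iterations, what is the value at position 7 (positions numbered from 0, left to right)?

______XXX____X_______
______XXX____________
______XXX____________  (fixed point — unchanged through iteration 5)
position 7 holds X

X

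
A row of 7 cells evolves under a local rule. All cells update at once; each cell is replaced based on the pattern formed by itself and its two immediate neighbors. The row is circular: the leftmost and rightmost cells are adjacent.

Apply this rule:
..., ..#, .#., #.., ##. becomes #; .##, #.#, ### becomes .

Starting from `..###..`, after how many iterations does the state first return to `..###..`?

14

iteration 1: ##..###
iteration 2: .###...
iteration 3: #..####
iteration 4: ###....
iteration 5: ..#####
iteration 6: ##....#
iteration 7: .#####.
iteration 8: #....##
iteration 9: #####..
iteration 10: ....###
iteration 11: ####..#
iteration 12: ...###.
iteration 13: ###..##
iteration 14: ..###..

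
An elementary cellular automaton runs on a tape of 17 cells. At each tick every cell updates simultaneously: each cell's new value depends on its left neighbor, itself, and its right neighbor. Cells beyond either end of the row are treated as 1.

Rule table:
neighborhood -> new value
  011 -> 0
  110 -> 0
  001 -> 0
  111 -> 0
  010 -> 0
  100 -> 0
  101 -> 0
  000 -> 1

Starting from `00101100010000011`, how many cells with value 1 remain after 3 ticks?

tick 1: 00000001000111000
tick 2: 01111100010000010
tick 3: 00000001000111000
count of 1: 4

4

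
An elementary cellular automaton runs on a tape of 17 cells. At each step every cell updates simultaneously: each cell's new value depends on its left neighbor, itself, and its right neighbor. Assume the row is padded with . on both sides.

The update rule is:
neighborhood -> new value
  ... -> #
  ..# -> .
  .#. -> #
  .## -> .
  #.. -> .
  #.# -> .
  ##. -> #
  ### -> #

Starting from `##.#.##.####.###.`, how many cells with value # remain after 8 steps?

step 1: .#.#..#..###..##.
step 2: .#.#..#...##...#.
step 3: .#.#..#.#..#.#.#.
step 4: .#.#..#.#..#.#.#.  (fixed point — unchanged through step 8)
count of #: 7

7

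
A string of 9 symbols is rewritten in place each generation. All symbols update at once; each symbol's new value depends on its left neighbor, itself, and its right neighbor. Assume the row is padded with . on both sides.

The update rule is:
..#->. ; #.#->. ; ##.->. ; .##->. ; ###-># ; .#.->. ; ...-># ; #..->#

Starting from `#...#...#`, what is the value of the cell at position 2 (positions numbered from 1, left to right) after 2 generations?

.##..##..
...#...##
position 2 holds .

.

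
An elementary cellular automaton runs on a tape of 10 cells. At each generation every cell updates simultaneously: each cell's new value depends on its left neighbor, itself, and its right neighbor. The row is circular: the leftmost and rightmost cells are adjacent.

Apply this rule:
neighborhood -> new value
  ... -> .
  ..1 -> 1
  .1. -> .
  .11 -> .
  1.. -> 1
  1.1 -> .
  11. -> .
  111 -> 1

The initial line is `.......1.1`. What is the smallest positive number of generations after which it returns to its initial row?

1.....1...
.1...1.1.1
..1.1.....
.1...1....
1.1.1.1...
.......1.1

6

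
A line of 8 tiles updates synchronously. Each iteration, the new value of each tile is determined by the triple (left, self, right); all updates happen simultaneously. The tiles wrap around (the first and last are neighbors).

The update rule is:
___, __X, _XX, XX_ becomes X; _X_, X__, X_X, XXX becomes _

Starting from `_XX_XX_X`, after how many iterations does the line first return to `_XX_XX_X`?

_XX_XX__
XXX_XX_X
__X_XX_X
_X__XX__
X__XXX_X
X_XX_X_X
X_XX___X
X_XX_XXX
X_XX_X__
__XX___X
_XXX_XX_
XX_X_XX_
XX___XX_
XX_XXXX_
XX_X__X_
XX___X__
XX_XX__X
_X_XX_XX
___XX_XX
_XXXX_XX
_X__X_XX
___X__XX
_XX__XXX
_XX_XX_X

24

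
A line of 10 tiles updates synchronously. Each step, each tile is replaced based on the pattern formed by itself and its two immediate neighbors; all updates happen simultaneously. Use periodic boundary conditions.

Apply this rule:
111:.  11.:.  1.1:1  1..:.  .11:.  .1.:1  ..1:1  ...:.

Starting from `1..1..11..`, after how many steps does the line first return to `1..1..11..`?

step 1: 1.11.1...1
step 2: .1..11..1.
step 3: 11.1...11.
step 4: ..11..1..1
step 5: .1...11.11
step 6: 11..1..1..
step 7: ...11.11.1
step 8: ..1..1..11
step 9: .11.11.1..
step 10: 1..1..11..

10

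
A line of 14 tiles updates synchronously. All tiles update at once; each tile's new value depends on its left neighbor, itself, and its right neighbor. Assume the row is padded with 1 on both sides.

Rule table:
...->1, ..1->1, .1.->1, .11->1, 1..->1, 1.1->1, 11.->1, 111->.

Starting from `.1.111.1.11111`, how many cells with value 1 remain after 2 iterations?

8

iteration 1: 1111.11111....
iteration 2: ...111...11111
count of 1: 8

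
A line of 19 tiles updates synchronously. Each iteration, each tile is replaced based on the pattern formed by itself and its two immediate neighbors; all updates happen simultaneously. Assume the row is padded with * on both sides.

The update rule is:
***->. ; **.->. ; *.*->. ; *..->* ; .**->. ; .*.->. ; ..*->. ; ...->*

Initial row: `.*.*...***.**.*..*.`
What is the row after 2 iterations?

....**.........*...
***...********..**.

***...********..**.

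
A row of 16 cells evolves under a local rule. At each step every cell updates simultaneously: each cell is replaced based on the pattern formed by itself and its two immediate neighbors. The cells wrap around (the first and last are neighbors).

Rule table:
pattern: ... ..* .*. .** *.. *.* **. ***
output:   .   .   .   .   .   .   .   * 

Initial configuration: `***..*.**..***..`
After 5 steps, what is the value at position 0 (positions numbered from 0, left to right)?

.

.*..........*...
................
................  (fixed point — unchanged through step 5)
position 0 holds .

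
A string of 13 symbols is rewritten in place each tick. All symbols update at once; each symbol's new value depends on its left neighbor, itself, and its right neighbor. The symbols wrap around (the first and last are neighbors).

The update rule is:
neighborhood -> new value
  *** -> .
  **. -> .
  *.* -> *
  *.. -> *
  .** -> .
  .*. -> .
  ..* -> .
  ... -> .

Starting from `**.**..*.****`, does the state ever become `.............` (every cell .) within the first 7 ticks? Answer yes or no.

tick 1: ..*..*..*....
tick 2: ...*..*..*...
tick 3: ....*..*..*..
tick 4: .....*..*..*.
tick 5: ......*..*..*
tick 6: *......*..*..
tick 7: .*......*..*.
tick 7 is .*......*..*., still not uniform .

no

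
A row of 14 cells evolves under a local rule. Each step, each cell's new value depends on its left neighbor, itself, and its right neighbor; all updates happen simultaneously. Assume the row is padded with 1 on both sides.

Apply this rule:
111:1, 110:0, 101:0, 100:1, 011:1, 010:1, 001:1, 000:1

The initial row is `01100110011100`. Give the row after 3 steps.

01011101111011
01011001110011
01010111101111

01010111101111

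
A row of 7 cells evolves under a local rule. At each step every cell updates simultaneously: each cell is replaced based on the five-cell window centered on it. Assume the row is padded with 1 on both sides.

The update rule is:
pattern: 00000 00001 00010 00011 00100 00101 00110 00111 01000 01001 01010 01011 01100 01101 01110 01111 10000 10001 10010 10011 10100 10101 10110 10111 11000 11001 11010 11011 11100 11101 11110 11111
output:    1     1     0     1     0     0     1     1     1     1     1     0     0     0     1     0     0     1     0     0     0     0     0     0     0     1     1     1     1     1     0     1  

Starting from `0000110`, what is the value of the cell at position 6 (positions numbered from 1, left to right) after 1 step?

0

0011101
position 6 holds 0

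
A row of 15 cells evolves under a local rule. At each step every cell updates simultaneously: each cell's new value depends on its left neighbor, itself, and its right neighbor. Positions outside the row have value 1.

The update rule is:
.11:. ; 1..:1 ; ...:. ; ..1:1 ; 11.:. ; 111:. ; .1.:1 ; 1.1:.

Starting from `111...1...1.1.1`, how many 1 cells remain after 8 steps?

4

step 1: ...1.111.11.1..
step 2: 1.11........111
step 3: ....1......1...
step 4: 1..111....111.1
step 5: .11...1..1.....
step 6: ...1.111111...1
step 7: 1.11.......1.1.
step 8: ....1.....11.1.
count of 1: 4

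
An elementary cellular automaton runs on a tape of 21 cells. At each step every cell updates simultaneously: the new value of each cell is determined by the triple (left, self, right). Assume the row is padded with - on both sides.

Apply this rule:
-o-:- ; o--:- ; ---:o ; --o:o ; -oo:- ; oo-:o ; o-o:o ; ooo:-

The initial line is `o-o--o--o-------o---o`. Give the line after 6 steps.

o-o--o--o--o-oo-o-o--

step 1: -o--o--o--oooooo--oo-
step 2: o--o--o--o-----o-o-o-
step 3: --o--o--o--oooo-o-o--
step 4: oo--o--o--o---oo-o--o
step 5: -o-o--o--o--oo-oo--o-
step 6: o-o--o--o--o-oo-o-o--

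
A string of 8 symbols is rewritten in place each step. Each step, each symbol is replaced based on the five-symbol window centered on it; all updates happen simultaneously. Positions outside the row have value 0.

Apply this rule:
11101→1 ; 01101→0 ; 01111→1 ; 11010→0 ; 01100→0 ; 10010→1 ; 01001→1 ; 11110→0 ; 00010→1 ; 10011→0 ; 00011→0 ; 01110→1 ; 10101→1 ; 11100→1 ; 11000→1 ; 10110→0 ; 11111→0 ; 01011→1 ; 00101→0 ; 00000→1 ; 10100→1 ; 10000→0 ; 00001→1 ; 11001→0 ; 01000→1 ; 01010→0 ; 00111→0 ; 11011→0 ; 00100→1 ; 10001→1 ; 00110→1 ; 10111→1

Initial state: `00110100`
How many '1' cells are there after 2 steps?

4

step 1: 10100110
step 2: 00110101
count of 1: 4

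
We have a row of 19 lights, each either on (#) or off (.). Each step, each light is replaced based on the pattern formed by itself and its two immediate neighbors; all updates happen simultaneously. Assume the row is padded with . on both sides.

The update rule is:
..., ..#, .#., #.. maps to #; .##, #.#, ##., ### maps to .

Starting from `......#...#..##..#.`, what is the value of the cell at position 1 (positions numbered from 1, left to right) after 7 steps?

#

step 1: #############..####
step 2: .............##....
step 3: #############..####  (repeats step 1; period 2)
step 7: #############..####
position 1 holds #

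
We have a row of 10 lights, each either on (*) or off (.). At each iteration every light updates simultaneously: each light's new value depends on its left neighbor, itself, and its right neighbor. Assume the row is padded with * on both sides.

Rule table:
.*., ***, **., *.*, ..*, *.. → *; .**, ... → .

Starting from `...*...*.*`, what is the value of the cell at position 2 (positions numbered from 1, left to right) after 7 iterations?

*

*.***.***.
**.***.***
***.***.**
****.***.*
*****.***.
******.***
*******.**
position 2 holds *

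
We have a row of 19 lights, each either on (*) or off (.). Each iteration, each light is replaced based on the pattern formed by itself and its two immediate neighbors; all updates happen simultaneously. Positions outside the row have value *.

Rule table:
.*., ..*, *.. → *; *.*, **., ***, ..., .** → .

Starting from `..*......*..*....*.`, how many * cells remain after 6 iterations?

****....******..**.
....*..*......**...
*..******....*..*.*
.**......*..*****..
...*....****.....**
*.***..*....*...*..
count of *: 7

7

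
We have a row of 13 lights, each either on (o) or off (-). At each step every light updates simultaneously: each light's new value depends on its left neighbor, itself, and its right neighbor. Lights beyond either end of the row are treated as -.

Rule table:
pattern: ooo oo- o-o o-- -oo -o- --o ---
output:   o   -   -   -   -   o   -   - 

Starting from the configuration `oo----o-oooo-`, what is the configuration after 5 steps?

------o--oo--
------o------
------o------  (fixed point — unchanged through step 5)

------o------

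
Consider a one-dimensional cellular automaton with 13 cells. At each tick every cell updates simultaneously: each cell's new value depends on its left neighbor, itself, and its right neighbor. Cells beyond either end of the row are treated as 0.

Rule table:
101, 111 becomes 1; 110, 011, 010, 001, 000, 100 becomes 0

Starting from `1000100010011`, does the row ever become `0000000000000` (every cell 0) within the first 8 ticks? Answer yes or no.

yes

0000000000000
all cells are 0 at tick 1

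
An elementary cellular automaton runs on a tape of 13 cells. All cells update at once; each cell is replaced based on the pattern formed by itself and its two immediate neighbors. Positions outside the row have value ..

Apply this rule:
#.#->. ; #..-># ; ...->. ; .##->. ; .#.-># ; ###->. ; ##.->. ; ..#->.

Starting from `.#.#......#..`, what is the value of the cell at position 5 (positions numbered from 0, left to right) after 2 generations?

#

.#.##.....##.
.#...#......#
position 5 holds #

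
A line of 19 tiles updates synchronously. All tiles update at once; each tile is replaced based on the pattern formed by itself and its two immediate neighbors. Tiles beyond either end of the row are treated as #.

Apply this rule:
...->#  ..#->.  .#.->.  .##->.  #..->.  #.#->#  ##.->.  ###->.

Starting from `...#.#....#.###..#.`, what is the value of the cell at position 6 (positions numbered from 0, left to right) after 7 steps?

#

step 1: .#..#..##..#......#
step 2: #............####..
step 3: ..##########.......
step 4: .............#####.
step 5: .###########......#
step 6: #............####..  (repeats step 2; period 4)
step 7: ..##########.......
position 6 holds #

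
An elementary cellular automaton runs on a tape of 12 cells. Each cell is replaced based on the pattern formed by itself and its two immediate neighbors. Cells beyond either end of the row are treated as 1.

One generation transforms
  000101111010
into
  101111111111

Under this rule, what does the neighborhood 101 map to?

At position 4 the neighborhood is 101; the next row has 1 there.

1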